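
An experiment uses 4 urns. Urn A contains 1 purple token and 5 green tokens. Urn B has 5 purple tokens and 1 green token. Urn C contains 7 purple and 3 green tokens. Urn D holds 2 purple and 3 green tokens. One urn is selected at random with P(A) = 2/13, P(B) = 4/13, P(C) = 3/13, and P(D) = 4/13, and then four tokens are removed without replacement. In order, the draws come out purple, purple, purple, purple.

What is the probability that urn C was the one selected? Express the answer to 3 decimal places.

Under each hypothesis, the probability of the observed sequence is: P(data | urn A) = (1/6)(0/5) = 0; P(data | urn B) = (5/6)(4/5)(3/4)(2/3) = 1/3; P(data | urn C) = (7/10)(6/9)(5/8)(4/7) = 1/6; P(data | urn D) = (2/5)(1/4)(0/3) = 0.
Multiplying each by its prior: 2/13 · 0 = 0, 4/13 · 1/3 = 4/39, 3/13 · 1/6 = 1/26, 4/13 · 0 = 0; these sum to 11/78.
So P(urn C | data) = (1/26) / (11/78) = 3/11.

0.273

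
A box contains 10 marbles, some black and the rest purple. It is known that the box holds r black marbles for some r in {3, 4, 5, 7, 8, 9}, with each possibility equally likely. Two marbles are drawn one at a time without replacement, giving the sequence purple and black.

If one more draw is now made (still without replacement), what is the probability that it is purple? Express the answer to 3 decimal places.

Compute the likelihood of the observed sequence for each case: P(data | r = 3) = (7/10)(3/9) = 7/30; P(data | r = 4) = (6/10)(4/9) = 4/15; P(data | r = 5) = (5/10)(5/9) = 5/18; P(data | r = 7) = (3/10)(7/9) = 7/30; P(data | r = 8) = (2/10)(8/9) = 8/45; P(data | r = 9) = (1/10)(9/9) = 1/10.
Multiplying each by its prior: 1/6 · 7/30 = 7/180, 1/6 · 4/15 = 2/45, 1/6 · 5/18 = 5/108, 1/6 · 7/30 = 7/180, 1/6 · 8/45 = 4/135, 1/6 · 1/10 = 1/60; summing to 29/135.
Dividing through by the total gives posterior P(r = 3 | data) = 21/116, P(r = 4 | data) = 6/29, P(r = 5 | data) = 25/116, P(r = 7 | data) = 21/116, P(r = 8 | data) = 4/29, P(r = 9 | data) = 9/116.
Averaging over the posterior, P(purple next | data) = (3/4)(21/116) + (5/8)(6/29) + (1/2)(25/116) + (1/4)(21/116) + (1/8)(4/29) + (0)(9/116) = 101/232.

0.435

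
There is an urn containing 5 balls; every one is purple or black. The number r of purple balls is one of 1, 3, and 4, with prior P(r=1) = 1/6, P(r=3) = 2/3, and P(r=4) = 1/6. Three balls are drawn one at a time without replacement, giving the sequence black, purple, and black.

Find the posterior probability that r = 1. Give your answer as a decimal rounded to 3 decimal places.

0.333

The likelihood of the observed sequence under each hypothesis: P(data | r = 1) = (4/5)(1/4)(3/3) = 1/5; P(data | r = 3) = (2/5)(3/4)(1/3) = 1/10; P(data | r = 4) = (1/5)(4/4)(0/3) = 0.
The prior-weighted likelihoods are 1/6 · 1/5 = 1/30, 2/3 · 1/10 = 1/15, 1/6 · 0 = 0; summing to 1/10.
So P(r = 1 | data) = (1/30) / (1/10) = 1/3.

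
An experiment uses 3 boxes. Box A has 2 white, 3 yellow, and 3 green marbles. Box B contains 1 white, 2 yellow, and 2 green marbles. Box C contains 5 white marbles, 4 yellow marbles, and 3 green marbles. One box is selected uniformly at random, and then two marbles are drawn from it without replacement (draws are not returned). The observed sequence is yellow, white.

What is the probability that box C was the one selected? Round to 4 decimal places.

For each hypothesis, P(data | H) works out to: P(data | box A) = (3/8)(2/7) = 0.10714; P(data | box B) = (2/5)(1/4) = 0.1; P(data | box C) = (4/12)(5/11) = 0.15152.
Multiplying each by its prior: 1/3 · 0.10714 = 0.035714, 1/3 · 0.1 = 0.033333, 1/3 · 0.15152 = 0.050505; with total 0.11955.
By Bayes' rule, P(box C | data) = (0.050505) / (0.11955) = 0.42245.

0.4225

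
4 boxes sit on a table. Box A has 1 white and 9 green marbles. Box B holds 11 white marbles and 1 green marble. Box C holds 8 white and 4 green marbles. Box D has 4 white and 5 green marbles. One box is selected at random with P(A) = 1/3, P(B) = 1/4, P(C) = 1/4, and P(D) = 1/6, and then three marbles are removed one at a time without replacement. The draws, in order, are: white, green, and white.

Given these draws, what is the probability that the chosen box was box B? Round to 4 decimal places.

Under each hypothesis, the probability of the observed sequence is: P(data | box A) = (1/10)(9/9)(0/8) = 0; P(data | box B) = (11/12)(1/11)(10/10) = 0.083333; P(data | box C) = (8/12)(4/11)(7/10) = 0.1697; P(data | box D) = (4/9)(5/8)(3/7) = 0.11905.
Weighting by the prior gives 1/3 · 0 = 0, 1/4 · 0.083333 = 0.020833, 1/4 · 0.1697 = 0.042424, 1/6 · 0.11905 = 0.019841; summing to 0.083099.
Hence P(box B | data) = (0.020833) / (0.083099) = 0.25071.

0.2507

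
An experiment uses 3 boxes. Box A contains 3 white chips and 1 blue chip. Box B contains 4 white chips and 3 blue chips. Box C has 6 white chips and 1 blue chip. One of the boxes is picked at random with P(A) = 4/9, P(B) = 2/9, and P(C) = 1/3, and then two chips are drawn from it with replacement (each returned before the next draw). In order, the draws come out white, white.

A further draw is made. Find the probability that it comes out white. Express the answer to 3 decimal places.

0.773

Under each hypothesis, the probability of the observed sequence is: P(data | box A) = (3/4)(3/4) = 9/16; P(data | box B) = (4/7)(4/7) = 16/49; P(data | box C) = (6/7)(6/7) = 36/49.
Weighting by the prior gives 4/9 · 9/16 = 1/4, 2/9 · 16/49 = 32/441, 1/3 · 36/49 = 12/49; with total 143/252.
The posterior is then P(box A | data) = 0.44056, P(box B | data) = 0.12787, P(box C | data) = 0.43157.
Averaging over the posterior, P(white next | data) = (3/4)(0.44056) + (4/7)(0.12787) + (6/7)(0.43157) = 0.77341.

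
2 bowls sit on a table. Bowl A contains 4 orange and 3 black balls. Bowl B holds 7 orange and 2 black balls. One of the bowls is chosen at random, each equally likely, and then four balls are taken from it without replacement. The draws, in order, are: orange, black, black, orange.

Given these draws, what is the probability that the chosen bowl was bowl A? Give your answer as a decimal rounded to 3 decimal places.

Under each hypothesis, the probability of the observed sequence is: P(data | bowl A) = (4/7)(3/6)(2/5)(3/4) = 0.085714; P(data | bowl B) = (7/9)(2/8)(1/7)(6/6) = 0.027778.
Weighting by the prior gives 1/2 · 0.085714 = 0.042857, 1/2 · 0.027778 = 0.013889; summing to 0.056746.
Therefore the posterior P(bowl A | data) = (0.042857) / (0.056746) = 0.75524.

0.755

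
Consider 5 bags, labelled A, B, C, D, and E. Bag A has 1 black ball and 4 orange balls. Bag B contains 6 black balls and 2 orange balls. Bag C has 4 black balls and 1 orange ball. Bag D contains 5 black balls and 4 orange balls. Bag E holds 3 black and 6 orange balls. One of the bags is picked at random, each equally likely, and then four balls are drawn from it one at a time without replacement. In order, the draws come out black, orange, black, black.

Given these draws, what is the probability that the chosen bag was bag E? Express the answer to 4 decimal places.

0.0274

Compute the likelihood of the observed sequence for each case: P(data | bag A) = (1/5)(4/4)(0/3) = 0; P(data | bag B) = (6/8)(2/7)(5/6)(4/5) = 0.14286; P(data | bag C) = (4/5)(1/4)(3/3)(2/2) = 0.2; P(data | bag D) = (5/9)(4/8)(4/7)(3/6) = 0.079365; P(data | bag E) = (3/9)(6/8)(2/7)(1/6) = 0.011905.
The prior-weighted likelihoods are 1/5 · 0 = 0, 1/5 · 0.14286 = 0.028571, 1/5 · 0.2 = 0.04, 1/5 · 0.079365 = 0.015873, 1/5 · 0.011905 = 0.002381; with total 0.086825.
Hence P(bag E | data) = (0.002381) / (0.086825) = 0.027422.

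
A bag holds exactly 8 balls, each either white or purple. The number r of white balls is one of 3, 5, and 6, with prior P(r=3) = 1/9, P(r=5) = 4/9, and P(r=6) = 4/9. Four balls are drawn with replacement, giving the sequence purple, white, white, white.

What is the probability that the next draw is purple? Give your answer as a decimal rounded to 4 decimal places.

0.3208

Under each hypothesis, the probability of the observed sequence is: P(data | r = 3) = (5/8)(3/8)(3/8)(3/8) = 0.032959; P(data | r = 5) = (3/8)(5/8)(5/8)(5/8) = 0.091553; P(data | r = 6) = (2/8)(6/8)(6/8)(6/8) = 0.10547.
Multiplying each by its prior: 1/9 · 0.032959 = 0.0036621, 4/9 · 0.091553 = 0.04069, 4/9 · 0.10547 = 0.046875; with total 0.091227.
Normalising, the posterior is P(r = 3 | data) = 0.040143, P(r = 5 | data) = 0.44603, P(r = 6 | data) = 0.51383.
Averaging over the posterior, P(purple next | data) = (5/8)(0.040143) + (3/8)(0.44603) + (1/4)(0.51383) = 0.32081.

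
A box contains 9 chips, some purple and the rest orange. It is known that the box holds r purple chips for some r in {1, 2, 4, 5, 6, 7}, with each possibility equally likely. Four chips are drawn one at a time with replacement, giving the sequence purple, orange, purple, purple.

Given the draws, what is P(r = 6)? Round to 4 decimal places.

The likelihood of the observed sequence under each hypothesis: P(data | r = 1) = (1/9)(8/9)(1/9)(1/9) = 0.0012193; P(data | r = 2) = (2/9)(7/9)(2/9)(2/9) = 0.0085353; P(data | r = 4) = (4/9)(5/9)(4/9)(4/9) = 0.048773; P(data | r = 5) = (5/9)(4/9)(5/9)(5/9) = 0.076208; P(data | r = 6) = (6/9)(3/9)(6/9)(6/9) = 0.098765; P(data | r = 7) = (7/9)(2/9)(7/9)(7/9) = 0.10456.
The prior-weighted likelihoods are 1/6 · 0.0012193 = 0.00020322, 1/6 · 0.0085353 = 0.0014225, 1/6 · 0.048773 = 0.0081288, 1/6 · 0.076208 = 0.012701, 1/6 · 0.098765 = 0.016461, 1/6 · 0.10456 = 0.017426; these sum to 0.056343.
Hence P(r = 6 | data) = (0.016461) / (0.056343) = 0.29216.

0.2922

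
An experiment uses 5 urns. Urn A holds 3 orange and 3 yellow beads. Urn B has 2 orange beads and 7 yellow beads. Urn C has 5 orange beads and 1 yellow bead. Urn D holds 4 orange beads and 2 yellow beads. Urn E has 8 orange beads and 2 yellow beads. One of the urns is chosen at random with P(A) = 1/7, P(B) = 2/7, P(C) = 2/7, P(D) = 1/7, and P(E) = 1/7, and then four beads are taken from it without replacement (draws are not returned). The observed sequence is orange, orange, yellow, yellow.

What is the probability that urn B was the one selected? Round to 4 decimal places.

For each hypothesis, P(data | H) works out to: P(data | urn A) = (3/6)(2/5)(3/4)(2/3) = 1/10; P(data | urn B) = (2/9)(1/8)(7/7)(6/6) = 1/36; P(data | urn C) = (5/6)(4/5)(1/4)(0/3) = 0; P(data | urn D) = (4/6)(3/5)(2/4)(1/3) = 1/15; P(data | urn E) = (8/10)(7/9)(2/8)(1/7) = 1/45.
Weighting by the prior gives 1/7 · 1/10 = 1/70, 2/7 · 1/36 = 1/126, 2/7 · 0 = 0, 1/7 · 1/15 = 1/105, 1/7 · 1/45 = 1/315; with total 11/315.
Therefore the posterior P(urn B | data) = (1/126) / (11/315) = 5/22.

0.2273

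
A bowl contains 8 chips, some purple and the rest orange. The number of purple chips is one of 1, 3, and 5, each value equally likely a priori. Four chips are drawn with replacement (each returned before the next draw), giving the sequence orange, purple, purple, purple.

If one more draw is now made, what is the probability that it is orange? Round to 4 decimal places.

For each hypothesis, P(data | H) works out to: P(data | r = 1) = (7/8)(1/8)(1/8)(1/8) = 0.001709; P(data | r = 3) = (5/8)(3/8)(3/8)(3/8) = 0.032959; P(data | r = 5) = (3/8)(5/8)(5/8)(5/8) = 0.091553.
The prior-weighted likelihoods are 1/3 · 0.001709 = 0.00056966, 1/3 · 0.032959 = 0.010986, 1/3 · 0.091553 = 0.030518; with total 0.042074.
Normalising, the posterior is P(r = 1 | data) = 0.01354, P(r = 3 | data) = 0.26112, P(r = 5 | data) = 0.72534.
The predictive probability is P(orange next | data) = (7/8)(0.01354) + (5/8)(0.26112) + (3/8)(0.72534) = 0.44705.

0.4471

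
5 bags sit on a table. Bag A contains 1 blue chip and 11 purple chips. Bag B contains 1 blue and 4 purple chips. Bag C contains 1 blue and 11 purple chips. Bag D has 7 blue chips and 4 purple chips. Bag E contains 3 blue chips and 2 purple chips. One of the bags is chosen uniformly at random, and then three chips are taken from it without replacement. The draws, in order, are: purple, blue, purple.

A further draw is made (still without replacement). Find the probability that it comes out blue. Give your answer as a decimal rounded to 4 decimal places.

Compute the likelihood of the observed sequence for each case: P(data | bag A) = (11/12)(1/11)(10/10) = 1/12; P(data | bag B) = (4/5)(1/4)(3/3) = 1/5; P(data | bag C) = (11/12)(1/11)(10/10) = 1/12; P(data | bag D) = (4/11)(7/10)(3/9) = 14/165; P(data | bag E) = (2/5)(3/4)(1/3) = 1/10.
Weighting by the prior gives 1/5 · 1/12 = 1/60, 1/5 · 1/5 = 1/25, 1/5 · 1/12 = 1/60, 1/5 · 14/165 = 14/825, 1/5 · 1/10 = 1/50; these sum to 91/825.
Normalising, the posterior is P(bag A | data) = 55/364, P(bag B | data) = 33/91, P(bag C | data) = 55/364, P(bag D | data) = 2/13, P(bag E | data) = 33/182.
The predictive probability is P(blue next | data) = (0)(55/364) + (0)(33/91) + (0)(55/364) + (3/4)(2/13) + (1)(33/182) = 27/91.

0.2967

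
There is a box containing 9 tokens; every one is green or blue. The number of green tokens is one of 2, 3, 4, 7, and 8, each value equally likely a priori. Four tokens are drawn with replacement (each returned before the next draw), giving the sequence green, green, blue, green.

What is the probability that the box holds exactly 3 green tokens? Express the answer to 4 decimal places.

0.0933

Under each hypothesis, the probability of the observed sequence is: P(data | r = 2) = (2/9)(2/9)(7/9)(2/9) = 0.0085353; P(data | r = 3) = (3/9)(3/9)(6/9)(3/9) = 0.024691; P(data | r = 4) = (4/9)(4/9)(5/9)(4/9) = 0.048773; P(data | r = 7) = (7/9)(7/9)(2/9)(7/9) = 0.10456; P(data | r = 8) = (8/9)(8/9)(1/9)(8/9) = 0.078037.
Multiplying each by its prior: 1/5 · 0.0085353 = 0.0017071, 1/5 · 0.024691 = 0.0049383, 1/5 · 0.048773 = 0.0097546, 1/5 · 0.10456 = 0.020911, 1/5 · 0.078037 = 0.015607; with total 0.052919.
Therefore the posterior P(r = 3 | data) = (0.0049383) / (0.052919) = 0.093318.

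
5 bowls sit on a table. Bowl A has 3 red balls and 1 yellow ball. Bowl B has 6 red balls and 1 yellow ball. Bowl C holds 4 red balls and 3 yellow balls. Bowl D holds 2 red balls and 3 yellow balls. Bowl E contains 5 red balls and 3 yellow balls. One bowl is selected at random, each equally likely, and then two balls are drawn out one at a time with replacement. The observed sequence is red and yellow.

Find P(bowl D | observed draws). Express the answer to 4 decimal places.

The likelihood of the observed sequence under each hypothesis: P(data | bowl A) = (3/4)(1/4) = 0.1875; P(data | bowl B) = (6/7)(1/7) = 0.12245; P(data | bowl C) = (4/7)(3/7) = 0.2449; P(data | bowl D) = (2/5)(3/5) = 0.24; P(data | bowl E) = (5/8)(3/8) = 0.23438.
Multiplying each by its prior: 1/5 · 0.1875 = 0.0375, 1/5 · 0.12245 = 0.02449, 1/5 · 0.2449 = 0.04898, 1/5 · 0.24 = 0.048, 1/5 · 0.23438 = 0.046875; with total 0.20584.
By Bayes' rule, P(bowl D | data) = (0.048) / (0.20584) = 0.23319.

0.2332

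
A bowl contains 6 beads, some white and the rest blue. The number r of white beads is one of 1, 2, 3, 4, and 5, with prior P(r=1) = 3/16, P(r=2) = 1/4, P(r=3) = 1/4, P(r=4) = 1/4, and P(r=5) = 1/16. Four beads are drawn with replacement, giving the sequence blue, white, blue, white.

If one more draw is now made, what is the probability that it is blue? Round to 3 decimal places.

0.518

For each hypothesis, P(data | H) works out to: P(data | r = 1) = (5/6)(1/6)(5/6)(1/6) = 0.01929; P(data | r = 2) = (4/6)(2/6)(4/6)(2/6) = 0.049383; P(data | r = 3) = (3/6)(3/6)(3/6)(3/6) = 0.0625; P(data | r = 4) = (2/6)(4/6)(2/6)(4/6) = 0.049383; P(data | r = 5) = (1/6)(5/6)(1/6)(5/6) = 0.01929.
Weighting by the prior gives 3/16 · 0.01929 = 0.0036169, 1/4 · 0.049383 = 0.012346, 1/4 · 0.0625 = 0.015625, 1/4 · 0.049383 = 0.012346, 1/16 · 0.01929 = 0.0012056; summing to 0.045139.
Dividing through by the total gives posterior P(r = 1 | data) = 0.080128, P(r = 2 | data) = 0.2735, P(r = 3 | data) = 0.34615, P(r = 4 | data) = 0.2735, P(r = 5 | data) = 0.026709.
Averaging over the posterior, P(blue next | data) = (5/6)(0.080128) + (2/3)(0.2735) + (1/2)(0.34615) + (1/3)(0.2735) + (1/6)(0.026709) = 0.51781.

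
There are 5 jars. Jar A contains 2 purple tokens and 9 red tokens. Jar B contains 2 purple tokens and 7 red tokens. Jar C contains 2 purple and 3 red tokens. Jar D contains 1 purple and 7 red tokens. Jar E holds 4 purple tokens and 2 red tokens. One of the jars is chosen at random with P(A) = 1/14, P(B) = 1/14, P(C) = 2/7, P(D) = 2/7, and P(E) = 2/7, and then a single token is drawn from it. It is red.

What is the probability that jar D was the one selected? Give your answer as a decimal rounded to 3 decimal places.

0.396

Compute the likelihood of this draw for each case: P(data | jar A) = (9/11) = 0.81818; P(data | jar B) = (7/9) = 0.77778; P(data | jar C) = (3/5) = 0.6; P(data | jar D) = (7/8) = 0.875; P(data | jar E) = (2/6) = 0.33333.
Weighting by the prior gives 1/14 · 0.81818 = 0.058442, 1/14 · 0.77778 = 0.055556, 2/7 · 0.6 = 0.17143, 2/7 · 0.875 = 0.25, 2/7 · 0.33333 = 0.095238; these sum to 0.63066.
Hence P(jar D | data) = (0.25) / (0.63066) = 0.39641.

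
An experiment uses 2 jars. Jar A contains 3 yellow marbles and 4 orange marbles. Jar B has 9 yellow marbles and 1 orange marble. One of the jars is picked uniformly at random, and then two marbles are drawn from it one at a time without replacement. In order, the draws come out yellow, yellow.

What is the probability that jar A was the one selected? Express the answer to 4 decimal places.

0.1515

Compute the likelihood of the observed sequence for each case: P(data | jar A) = (3/7)(2/6) = 1/7; P(data | jar B) = (9/10)(8/9) = 4/5.
Multiplying each by its prior: 1/2 · 1/7 = 1/14, 1/2 · 4/5 = 2/5; summing to 33/70.
By Bayes' rule, P(jar A | data) = (1/14) / (33/70) = 5/33.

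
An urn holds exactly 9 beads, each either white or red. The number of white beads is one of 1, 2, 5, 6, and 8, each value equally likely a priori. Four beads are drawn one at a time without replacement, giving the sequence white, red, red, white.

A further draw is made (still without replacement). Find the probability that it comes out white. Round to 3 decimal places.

Under each hypothesis, the probability of the observed sequence is: P(data | r = 1) = (1/9)(8/8)(7/7)(0/6) = 0; P(data | r = 2) = (2/9)(7/8)(6/7)(1/6) = 1/36; P(data | r = 5) = (5/9)(4/8)(3/7)(4/6) = 5/63; P(data | r = 6) = (6/9)(3/8)(2/7)(5/6) = 5/84; P(data | r = 8) = (8/9)(1/8)(0/7) = 0.
Weighting by the prior gives 1/5 · 0 = 0, 1/5 · 1/36 = 1/180, 1/5 · 5/63 = 1/63, 1/5 · 5/84 = 1/84, 1/5 · 0 = 0; these sum to 1/30.
Dividing through by the total gives posterior P(r = 1 | data) = 0, P(r = 2 | data) = 1/6, P(r = 5 | data) = 10/21, P(r = 6 | data) = 5/14, P(r = 8 | data) = 0.
Averaging over the posterior, P(white next | data) = (0)(1/6) + (3/5)(10/21) + (4/5)(5/14) = 4/7.

0.571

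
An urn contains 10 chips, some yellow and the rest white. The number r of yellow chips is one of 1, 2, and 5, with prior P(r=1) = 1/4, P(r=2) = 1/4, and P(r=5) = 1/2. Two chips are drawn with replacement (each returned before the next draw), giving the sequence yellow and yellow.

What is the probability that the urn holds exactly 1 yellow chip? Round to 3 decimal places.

Under each hypothesis, the probability of the observed sequence is: P(data | r = 1) = (1/10)(1/10) = 1/100; P(data | r = 2) = (2/10)(2/10) = 1/25; P(data | r = 5) = (5/10)(5/10) = 1/4.
Weighting by the prior gives 1/4 · 1/100 = 1/400, 1/4 · 1/25 = 1/100, 1/2 · 1/4 = 1/8; with total 11/80.
So P(r = 1 | data) = (1/400) / (11/80) = 1/55.

0.018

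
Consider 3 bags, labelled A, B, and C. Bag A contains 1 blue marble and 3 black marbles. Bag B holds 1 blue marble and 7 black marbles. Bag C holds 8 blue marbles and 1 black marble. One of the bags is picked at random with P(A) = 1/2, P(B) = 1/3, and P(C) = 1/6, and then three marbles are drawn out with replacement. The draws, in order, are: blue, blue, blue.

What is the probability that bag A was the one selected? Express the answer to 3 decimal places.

0.062

Under each hypothesis, the probability of the observed sequence is: P(data | bag A) = (1/4)(1/4)(1/4) = 0.015625; P(data | bag B) = (1/8)(1/8)(1/8) = 0.0019531; P(data | bag C) = (8/9)(8/9)(8/9) = 0.70233.
The prior-weighted likelihoods are 1/2 · 0.015625 = 0.0078125, 1/3 · 0.0019531 = 0.00065104, 1/6 · 0.70233 = 0.11706; these sum to 0.12552.
So P(bag A | data) = (0.0078125) / (0.12552) = 0.062242.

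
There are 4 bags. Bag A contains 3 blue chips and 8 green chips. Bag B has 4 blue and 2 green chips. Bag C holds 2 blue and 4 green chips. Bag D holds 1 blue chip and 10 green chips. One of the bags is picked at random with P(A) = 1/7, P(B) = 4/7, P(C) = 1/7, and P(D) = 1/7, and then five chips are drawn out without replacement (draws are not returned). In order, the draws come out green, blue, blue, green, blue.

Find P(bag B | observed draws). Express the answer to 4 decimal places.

Under each hypothesis, the probability of the observed sequence is: P(data | bag A) = (8/11)(3/10)(2/9)(7/8)(1/7) = 0.0060606; P(data | bag B) = (2/6)(4/5)(3/4)(1/3)(2/2) = 0.066667; P(data | bag C) = (4/6)(2/5)(1/4)(3/3)(0/2) = 0; P(data | bag D) = (10/11)(1/10)(0/9) = 0.
Multiplying each by its prior: 1/7 · 0.0060606 = 0.0008658, 4/7 · 0.066667 = 0.038095, 1/7 · 0 = 0, 1/7 · 0 = 0; summing to 0.038961.
Therefore the posterior P(bag B | data) = (0.038095) / (0.038961) = 0.97778.

0.9778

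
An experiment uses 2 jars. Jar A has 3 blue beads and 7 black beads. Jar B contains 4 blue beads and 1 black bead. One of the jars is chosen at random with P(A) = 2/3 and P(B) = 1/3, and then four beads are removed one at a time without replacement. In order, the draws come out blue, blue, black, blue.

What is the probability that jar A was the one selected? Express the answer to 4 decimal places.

0.0769

Compute the likelihood of the observed sequence for each case: P(data | jar A) = (3/10)(2/9)(7/8)(1/7) = 1/120; P(data | jar B) = (4/5)(3/4)(1/3)(2/2) = 1/5.
The prior-weighted likelihoods are 2/3 · 1/120 = 1/180, 1/3 · 1/5 = 1/15; these sum to 13/180.
Therefore the posterior P(jar A | data) = (1/180) / (13/180) = 1/13.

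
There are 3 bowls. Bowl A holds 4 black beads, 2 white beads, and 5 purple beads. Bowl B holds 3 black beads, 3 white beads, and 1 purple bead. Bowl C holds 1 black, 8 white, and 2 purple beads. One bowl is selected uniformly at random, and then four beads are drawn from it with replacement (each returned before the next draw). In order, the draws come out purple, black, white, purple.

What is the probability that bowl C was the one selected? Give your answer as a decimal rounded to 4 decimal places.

0.1115

Compute the likelihood of the observed sequence for each case: P(data | bowl A) = (5/11)(4/11)(2/11)(5/11) = 0.01366; P(data | bowl B) = (1/7)(3/7)(3/7)(1/7) = 0.0037484; P(data | bowl C) = (2/11)(1/11)(8/11)(2/11) = 0.0021856.
Multiplying each by its prior: 1/3 · 0.01366 = 0.0045534, 1/3 · 0.0037484 = 0.0012495, 1/3 · 0.0021856 = 0.00072855; summing to 0.0065315.
Hence P(bowl C | data) = (0.00072855) / (0.0065315) = 0.11154.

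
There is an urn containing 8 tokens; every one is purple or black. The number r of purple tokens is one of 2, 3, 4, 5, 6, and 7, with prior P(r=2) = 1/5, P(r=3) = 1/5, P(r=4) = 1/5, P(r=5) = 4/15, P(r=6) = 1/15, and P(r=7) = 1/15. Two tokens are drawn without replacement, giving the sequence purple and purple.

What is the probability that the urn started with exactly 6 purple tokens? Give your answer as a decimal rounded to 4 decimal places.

0.1415

Under each hypothesis, the probability of the observed sequence is: P(data | r = 2) = (2/8)(1/7) = 1/28; P(data | r = 3) = (3/8)(2/7) = 3/28; P(data | r = 4) = (4/8)(3/7) = 3/14; P(data | r = 5) = (5/8)(4/7) = 5/14; P(data | r = 6) = (6/8)(5/7) = 15/28; P(data | r = 7) = (7/8)(6/7) = 3/4.
Multiplying each by its prior: 1/5 · 1/28 = 1/140, 1/5 · 3/28 = 3/140, 1/5 · 3/14 = 3/70, 4/15 · 5/14 = 2/21, 1/15 · 15/28 = 1/28, 1/15 · 3/4 = 1/20; these sum to 53/210.
Therefore the posterior P(r = 6 | data) = (1/28) / (53/210) = 15/106.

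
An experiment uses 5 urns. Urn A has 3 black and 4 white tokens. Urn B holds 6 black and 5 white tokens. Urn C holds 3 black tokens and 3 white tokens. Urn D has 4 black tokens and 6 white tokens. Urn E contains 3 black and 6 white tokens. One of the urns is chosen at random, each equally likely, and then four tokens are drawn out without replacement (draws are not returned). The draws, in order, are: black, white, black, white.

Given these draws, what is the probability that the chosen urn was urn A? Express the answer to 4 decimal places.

0.2184

Compute the likelihood of the observed sequence for each case: P(data | urn A) = (3/7)(4/6)(2/5)(3/4) = 0.085714; P(data | urn B) = (6/11)(5/10)(5/9)(4/8) = 0.075758; P(data | urn C) = (3/6)(3/5)(2/4)(2/3) = 0.1; P(data | urn D) = (4/10)(6/9)(3/8)(5/7) = 0.071429; P(data | urn E) = (3/9)(6/8)(2/7)(5/6) = 0.059524.
The prior-weighted likelihoods are 1/5 · 0.085714 = 0.017143, 1/5 · 0.075758 = 0.015152, 1/5 · 0.1 = 0.02, 1/5 · 0.071429 = 0.014286, 1/5 · 0.059524 = 0.011905; these sum to 0.078485.
Hence P(urn A | data) = (0.017143) / (0.078485) = 0.21842.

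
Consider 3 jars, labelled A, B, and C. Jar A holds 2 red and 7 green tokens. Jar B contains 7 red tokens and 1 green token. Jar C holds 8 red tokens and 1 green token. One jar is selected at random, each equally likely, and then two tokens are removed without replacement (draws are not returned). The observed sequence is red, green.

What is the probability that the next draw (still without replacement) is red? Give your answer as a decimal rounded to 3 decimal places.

Compute the likelihood of the observed sequence for each case: P(data | jar A) = (2/9)(7/8) = 7/36; P(data | jar B) = (7/8)(1/7) = 1/8; P(data | jar C) = (8/9)(1/8) = 1/9.
Weighting by the prior gives 1/3 · 7/36 = 7/108, 1/3 · 1/8 = 1/24, 1/3 · 1/9 = 1/27; these sum to 31/216.
Dividing through by the total gives posterior P(jar A | data) = 14/31, P(jar B | data) = 9/31, P(jar C | data) = 8/31.
Averaging over the posterior, P(red next | data) = (1/7)(14/31) + (1)(9/31) + (1)(8/31) = 19/31.

0.613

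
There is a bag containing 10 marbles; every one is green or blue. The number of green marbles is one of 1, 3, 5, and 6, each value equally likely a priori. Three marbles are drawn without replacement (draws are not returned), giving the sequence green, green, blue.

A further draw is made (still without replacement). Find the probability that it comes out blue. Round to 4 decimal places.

Compute the likelihood of the observed sequence for each case: P(data | r = 1) = (1/10)(0/9) = 0; P(data | r = 3) = (3/10)(2/9)(7/8) = 0.058333; P(data | r = 5) = (5/10)(4/9)(5/8) = 0.13889; P(data | r = 6) = (6/10)(5/9)(4/8) = 0.16667.
The prior-weighted likelihoods are 1/4 · 0 = 0, 1/4 · 0.058333 = 0.014583, 1/4 · 0.13889 = 0.034722, 1/4 · 0.16667 = 0.041667; summing to 0.090972.
Normalising, the posterior is P(r = 1 | data) = 0, P(r = 3 | data) = 0.16031, P(r = 5 | data) = 0.38168, P(r = 6 | data) = 0.45802.
The predictive probability is P(blue next | data) = (6/7)(0.16031) + (4/7)(0.38168) + (3/7)(0.45802) = 0.5518.

0.5518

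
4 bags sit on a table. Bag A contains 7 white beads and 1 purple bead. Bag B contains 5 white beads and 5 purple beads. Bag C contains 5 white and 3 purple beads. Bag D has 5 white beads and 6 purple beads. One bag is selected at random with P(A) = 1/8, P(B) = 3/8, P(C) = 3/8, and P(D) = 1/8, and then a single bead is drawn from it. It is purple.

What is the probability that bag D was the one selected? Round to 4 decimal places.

0.1655

Compute the likelihood of this draw for each case: P(data | bag A) = (1/8) = 1/8; P(data | bag B) = (5/10) = 1/2; P(data | bag C) = (3/8) = 3/8; P(data | bag D) = (6/11) = 6/11.
The prior-weighted likelihoods are 1/8 · 1/8 = 1/64, 3/8 · 1/2 = 3/16, 3/8 · 3/8 = 9/64, 1/8 · 6/11 = 3/44; these sum to 145/352.
By Bayes' rule, P(bag D | data) = (3/44) / (145/352) = 24/145.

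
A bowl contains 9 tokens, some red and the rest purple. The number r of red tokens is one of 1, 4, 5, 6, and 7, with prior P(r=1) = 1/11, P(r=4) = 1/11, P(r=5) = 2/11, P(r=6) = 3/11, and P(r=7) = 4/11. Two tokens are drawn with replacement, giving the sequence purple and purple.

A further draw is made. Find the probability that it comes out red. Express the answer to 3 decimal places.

For each hypothesis, P(data | H) works out to: P(data | r = 1) = (8/9)(8/9) = 64/81; P(data | r = 4) = (5/9)(5/9) = 25/81; P(data | r = 5) = (4/9)(4/9) = 16/81; P(data | r = 6) = (3/9)(3/9) = 1/9; P(data | r = 7) = (2/9)(2/9) = 4/81.
Multiplying each by its prior: 1/11 · 64/81 = 64/891, 1/11 · 25/81 = 25/891, 2/11 · 16/81 = 32/891, 3/11 · 1/9 = 1/33, 4/11 · 4/81 = 16/891; summing to 164/891.
Dividing through by the total gives posterior P(r = 1 | data) = 16/41, P(r = 4 | data) = 25/164, P(r = 5 | data) = 8/41, P(r = 6 | data) = 27/164, P(r = 7 | data) = 4/41.
The predictive probability is P(red next | data) = (1/9)(16/41) + (4/9)(25/164) + (5/9)(8/41) + (2/3)(27/164) + (7/9)(4/41) = 299/738.

0.405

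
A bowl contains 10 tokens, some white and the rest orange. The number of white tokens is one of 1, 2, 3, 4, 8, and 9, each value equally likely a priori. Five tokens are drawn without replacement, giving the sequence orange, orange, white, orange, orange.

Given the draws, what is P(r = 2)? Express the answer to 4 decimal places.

0.3248

The likelihood of the observed sequence under each hypothesis: P(data | r = 1) = (9/10)(8/9)(1/8)(7/7)(6/6) = 0.1; P(data | r = 2) = (8/10)(7/9)(2/8)(6/7)(5/6) = 0.11111; P(data | r = 3) = (7/10)(6/9)(3/8)(5/7)(4/6) = 0.083333; P(data | r = 4) = (6/10)(5/9)(4/8)(4/7)(3/6) = 0.047619; P(data | r = 8) = (2/10)(1/9)(8/8)(0/7) = 0; P(data | r = 9) = (1/10)(0/9) = 0.
The prior-weighted likelihoods are 1/6 · 0.1 = 0.016667, 1/6 · 0.11111 = 0.018519, 1/6 · 0.083333 = 0.013889, 1/6 · 0.047619 = 0.0079365, 1/6 · 0 = 0, 1/6 · 0 = 0; with total 0.057011.
So P(r = 2 | data) = (0.018519) / (0.057011) = 0.32483.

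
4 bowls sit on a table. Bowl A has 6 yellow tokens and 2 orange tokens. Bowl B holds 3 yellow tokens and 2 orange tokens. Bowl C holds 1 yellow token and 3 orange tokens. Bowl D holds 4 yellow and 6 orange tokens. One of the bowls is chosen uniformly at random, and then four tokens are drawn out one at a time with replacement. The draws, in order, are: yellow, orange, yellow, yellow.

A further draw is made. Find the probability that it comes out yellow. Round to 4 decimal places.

Under each hypothesis, the probability of the observed sequence is: P(data | bowl A) = (6/8)(2/8)(6/8)(6/8) = 0.10547; P(data | bowl B) = (3/5)(2/5)(3/5)(3/5) = 0.0864; P(data | bowl C) = (1/4)(3/4)(1/4)(1/4) = 0.011719; P(data | bowl D) = (4/10)(6/10)(4/10)(4/10) = 0.0384.
The prior-weighted likelihoods are 1/4 · 0.10547 = 0.026367, 1/4 · 0.0864 = 0.0216, 1/4 · 0.011719 = 0.0029297, 1/4 · 0.0384 = 0.0096; summing to 0.060497.
The posterior is then P(bowl A | data) = 0.43584, P(bowl B | data) = 0.35704, P(bowl C | data) = 0.048427, P(bowl D | data) = 0.15869.
Averaging over the posterior, P(yellow next | data) = (3/4)(0.43584) + (3/5)(0.35704) + (1/4)(0.048427) + (2/5)(0.15869) = 0.61669.

0.6167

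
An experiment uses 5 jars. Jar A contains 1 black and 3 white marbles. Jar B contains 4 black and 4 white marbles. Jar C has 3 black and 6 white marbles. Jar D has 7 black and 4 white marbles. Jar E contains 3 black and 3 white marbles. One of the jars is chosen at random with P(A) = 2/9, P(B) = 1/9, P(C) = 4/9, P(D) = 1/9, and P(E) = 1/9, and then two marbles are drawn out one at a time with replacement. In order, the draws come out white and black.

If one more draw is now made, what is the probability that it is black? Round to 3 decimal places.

0.395

For each hypothesis, P(data | H) works out to: P(data | jar A) = (3/4)(1/4) = 0.1875; P(data | jar B) = (4/8)(4/8) = 0.25; P(data | jar C) = (6/9)(3/9) = 0.22222; P(data | jar D) = (4/11)(7/11) = 0.2314; P(data | jar E) = (3/6)(3/6) = 0.25.
Weighting by the prior gives 2/9 · 0.1875 = 0.041667, 1/9 · 0.25 = 0.027778, 4/9 · 0.22222 = 0.098765, 1/9 · 0.2314 = 0.025712, 1/9 · 0.25 = 0.027778; with total 0.2217.
Dividing through by the total gives posterior P(jar A | data) = 0.18794, P(jar B | data) = 0.12529, P(jar C | data) = 0.44549, P(jar D | data) = 0.11598, P(jar E | data) = 0.12529.
Averaging over the posterior, P(black next | data) = (1/4)(0.18794) + (1/2)(0.12529) + (1/3)(0.44549) + (7/11)(0.11598) + (1/2)(0.12529) = 0.39458.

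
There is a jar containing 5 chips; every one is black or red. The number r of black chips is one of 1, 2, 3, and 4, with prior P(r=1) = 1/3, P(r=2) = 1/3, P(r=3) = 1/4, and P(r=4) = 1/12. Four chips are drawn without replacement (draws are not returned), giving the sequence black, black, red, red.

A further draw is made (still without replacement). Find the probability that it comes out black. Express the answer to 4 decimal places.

0.4286

The likelihood of the observed sequence under each hypothesis: P(data | r = 1) = (1/5)(0/4) = 0; P(data | r = 2) = (2/5)(1/4)(3/3)(2/2) = 1/10; P(data | r = 3) = (3/5)(2/4)(2/3)(1/2) = 1/10; P(data | r = 4) = (4/5)(3/4)(1/3)(0/2) = 0.
The prior-weighted likelihoods are 1/3 · 0 = 0, 1/3 · 1/10 = 1/30, 1/4 · 1/10 = 1/40, 1/12 · 0 = 0; summing to 7/120.
Dividing through by the total gives posterior P(r = 1 | data) = 0, P(r = 2 | data) = 4/7, P(r = 3 | data) = 3/7, P(r = 4 | data) = 0.
Averaging over the posterior, P(black next | data) = (0)(4/7) + (1)(3/7) = 3/7.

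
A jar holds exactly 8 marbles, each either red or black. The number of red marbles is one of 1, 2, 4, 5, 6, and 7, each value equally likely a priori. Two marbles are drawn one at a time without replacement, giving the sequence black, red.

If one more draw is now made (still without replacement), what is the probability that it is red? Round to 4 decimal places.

For each hypothesis, P(data | H) works out to: P(data | r = 1) = (7/8)(1/7) = 1/8; P(data | r = 2) = (6/8)(2/7) = 3/14; P(data | r = 4) = (4/8)(4/7) = 2/7; P(data | r = 5) = (3/8)(5/7) = 15/56; P(data | r = 6) = (2/8)(6/7) = 3/14; P(data | r = 7) = (1/8)(7/7) = 1/8.
The prior-weighted likelihoods are 1/6 · 1/8 = 1/48, 1/6 · 3/14 = 1/28, 1/6 · 2/7 = 1/21, 1/6 · 15/56 = 5/112, 1/6 · 3/14 = 1/28, 1/6 · 1/8 = 1/48; summing to 23/112.
The posterior is then P(r = 1 | data) = 7/69, P(r = 2 | data) = 4/23, P(r = 4 | data) = 16/69, P(r = 5 | data) = 5/23, P(r = 6 | data) = 4/23, P(r = 7 | data) = 7/69.
The predictive probability is P(red next | data) = (0)(7/69) + (1/6)(4/23) + (1/2)(16/69) + (2/3)(5/23) + (5/6)(4/23) + (1)(7/69) = 37/69.

0.5362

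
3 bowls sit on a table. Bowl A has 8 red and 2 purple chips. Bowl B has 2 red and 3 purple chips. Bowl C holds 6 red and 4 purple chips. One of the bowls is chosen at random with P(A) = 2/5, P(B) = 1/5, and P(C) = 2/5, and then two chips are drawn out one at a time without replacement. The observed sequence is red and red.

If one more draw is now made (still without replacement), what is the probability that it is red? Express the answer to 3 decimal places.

Under each hypothesis, the probability of the observed sequence is: P(data | bowl A) = (8/10)(7/9) = 28/45; P(data | bowl B) = (2/5)(1/4) = 1/10; P(data | bowl C) = (6/10)(5/9) = 1/3.
Weighting by the prior gives 2/5 · 28/45 = 56/225, 1/5 · 1/10 = 1/50, 2/5 · 1/3 = 2/15; these sum to 181/450.
Dividing through by the total gives posterior P(bowl A | data) = 112/181, P(bowl B | data) = 9/181, P(bowl C | data) = 60/181.
So P(red next | data) = Σ P(red next | H) P(H | data) = (3/4)(112/181) + (0)(9/181) + (1/2)(60/181) = 114/181.

0.630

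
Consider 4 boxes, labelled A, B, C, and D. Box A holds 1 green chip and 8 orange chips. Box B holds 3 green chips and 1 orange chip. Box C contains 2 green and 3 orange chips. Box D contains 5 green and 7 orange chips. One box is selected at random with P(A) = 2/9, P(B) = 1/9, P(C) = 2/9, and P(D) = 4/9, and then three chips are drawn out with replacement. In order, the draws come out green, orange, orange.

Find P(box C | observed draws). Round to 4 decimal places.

0.2673

For each hypothesis, P(data | H) works out to: P(data | box A) = (1/9)(8/9)(8/9) = 0.087791; P(data | box B) = (3/4)(1/4)(1/4) = 0.046875; P(data | box C) = (2/5)(3/5)(3/5) = 0.144; P(data | box D) = (5/12)(7/12)(7/12) = 0.14178.
The prior-weighted likelihoods are 2/9 · 0.087791 = 0.019509, 1/9 · 0.046875 = 0.0052083, 2/9 · 0.144 = 0.032, 4/9 · 0.14178 = 0.063014; these sum to 0.11973.
Therefore the posterior P(box C | data) = (0.032) / (0.11973) = 0.26726.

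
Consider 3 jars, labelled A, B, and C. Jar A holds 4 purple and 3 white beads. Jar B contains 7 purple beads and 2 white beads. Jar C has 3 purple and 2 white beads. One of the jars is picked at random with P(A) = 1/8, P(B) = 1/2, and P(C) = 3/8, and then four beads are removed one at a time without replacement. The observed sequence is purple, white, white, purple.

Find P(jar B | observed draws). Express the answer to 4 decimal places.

0.2236

The likelihood of the observed sequence under each hypothesis: P(data | jar A) = (4/7)(3/6)(2/5)(3/4) = 0.085714; P(data | jar B) = (7/9)(2/8)(1/7)(6/6) = 0.027778; P(data | jar C) = (3/5)(2/4)(1/3)(2/2) = 0.1.
The prior-weighted likelihoods are 1/8 · 0.085714 = 0.010714, 1/2 · 0.027778 = 0.013889, 3/8 · 0.1 = 0.0375; these sum to 0.062103.
By Bayes' rule, P(jar B | data) = (0.013889) / (0.062103) = 0.22364.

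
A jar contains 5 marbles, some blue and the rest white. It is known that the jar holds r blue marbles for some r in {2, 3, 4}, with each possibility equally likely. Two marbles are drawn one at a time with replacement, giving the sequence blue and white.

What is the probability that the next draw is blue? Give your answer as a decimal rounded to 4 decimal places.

For each hypothesis, P(data | H) works out to: P(data | r = 2) = (2/5)(3/5) = 6/25; P(data | r = 3) = (3/5)(2/5) = 6/25; P(data | r = 4) = (4/5)(1/5) = 4/25.
The prior-weighted likelihoods are 1/3 · 6/25 = 2/25, 1/3 · 6/25 = 2/25, 1/3 · 4/25 = 4/75; these sum to 16/75.
Normalising, the posterior is P(r = 2 | data) = 3/8, P(r = 3 | data) = 3/8, P(r = 4 | data) = 1/4.
Averaging over the posterior, P(blue next | data) = (2/5)(3/8) + (3/5)(3/8) + (4/5)(1/4) = 23/40.

0.5750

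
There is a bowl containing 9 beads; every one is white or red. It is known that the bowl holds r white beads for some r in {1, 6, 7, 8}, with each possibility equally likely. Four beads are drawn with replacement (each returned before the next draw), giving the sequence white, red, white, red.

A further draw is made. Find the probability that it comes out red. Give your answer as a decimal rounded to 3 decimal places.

0.333

The likelihood of the observed sequence under each hypothesis: P(data | r = 1) = (1/9)(8/9)(1/9)(8/9) = 0.0097546; P(data | r = 6) = (6/9)(3/9)(6/9)(3/9) = 0.049383; P(data | r = 7) = (7/9)(2/9)(7/9)(2/9) = 0.029873; P(data | r = 8) = (8/9)(1/9)(8/9)(1/9) = 0.0097546.
Weighting by the prior gives 1/4 · 0.0097546 = 0.0024387, 1/4 · 0.049383 = 0.012346, 1/4 · 0.029873 = 0.0074684, 1/4 · 0.0097546 = 0.0024387; summing to 0.024691.
Dividing through by the total gives posterior P(r = 1 | data) = 0.098765, P(r = 6 | data) = 0.5, P(r = 7 | data) = 0.30247, P(r = 8 | data) = 0.098765.
The predictive probability is P(red next | data) = (8/9)(0.098765) + (1/3)(0.5) + (2/9)(0.30247) + (1/9)(0.098765) = 0.33265.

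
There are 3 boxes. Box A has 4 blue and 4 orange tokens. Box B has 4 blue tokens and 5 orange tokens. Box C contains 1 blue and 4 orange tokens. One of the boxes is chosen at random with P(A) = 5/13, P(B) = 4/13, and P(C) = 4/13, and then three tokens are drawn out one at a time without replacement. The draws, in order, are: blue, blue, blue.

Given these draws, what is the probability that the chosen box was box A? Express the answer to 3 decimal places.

Under each hypothesis, the probability of the observed sequence is: P(data | box A) = (4/8)(3/7)(2/6) = 1/14; P(data | box B) = (4/9)(3/8)(2/7) = 1/21; P(data | box C) = (1/5)(0/4) = 0.
Multiplying each by its prior: 5/13 · 1/14 = 5/182, 4/13 · 1/21 = 4/273, 4/13 · 0 = 0; with total 23/546.
Therefore the posterior P(box A | data) = (5/182) / (23/546) = 15/23.

0.652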